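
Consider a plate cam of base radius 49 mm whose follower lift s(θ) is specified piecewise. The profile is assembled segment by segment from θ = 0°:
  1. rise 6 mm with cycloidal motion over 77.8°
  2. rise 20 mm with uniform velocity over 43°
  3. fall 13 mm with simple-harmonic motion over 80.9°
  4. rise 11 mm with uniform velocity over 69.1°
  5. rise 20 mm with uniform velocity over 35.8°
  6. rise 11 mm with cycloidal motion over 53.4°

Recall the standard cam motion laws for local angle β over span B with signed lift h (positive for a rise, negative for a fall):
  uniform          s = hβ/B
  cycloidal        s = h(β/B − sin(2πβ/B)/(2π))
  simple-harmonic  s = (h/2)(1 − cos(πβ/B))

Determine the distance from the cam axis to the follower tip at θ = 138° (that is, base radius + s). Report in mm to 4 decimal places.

seg 1 [0°–77.8°] cycloidal, h=6: full span → s += 6 → s = 6.0000
seg 2 [77.8°–120.8°] uniform, h=20: full span → s += 20 → s = 26.0000
seg 3 [120.8°–201.7°] simple-harmonic, h=-13: θ=138° here. β=17.2, B=80.9. -13/2·(1 − cos(π·0.2126)) = -1.3968 → s = 24.6032
radial distance = base radius + s = 49 + 24.6032 = 73.6032

73.6032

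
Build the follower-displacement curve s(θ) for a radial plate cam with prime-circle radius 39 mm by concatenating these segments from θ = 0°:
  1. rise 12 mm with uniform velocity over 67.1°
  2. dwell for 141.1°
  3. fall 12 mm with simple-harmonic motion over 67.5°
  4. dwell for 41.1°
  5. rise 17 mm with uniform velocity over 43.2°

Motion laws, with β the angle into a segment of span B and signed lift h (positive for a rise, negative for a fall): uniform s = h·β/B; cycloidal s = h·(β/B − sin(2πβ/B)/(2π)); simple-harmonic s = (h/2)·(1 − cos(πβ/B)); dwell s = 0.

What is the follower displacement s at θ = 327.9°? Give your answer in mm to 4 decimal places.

seg 1 [0°–67.1°] uniform, h=12: full span → s += 12 → s = 12.0000
seg 2 [67.1°–208.2°] dwell: s stays 12.0000
seg 3 [208.2°–275.7°] simple-harmonic, h=-12: full span → s += -12 → s = 0.0000
seg 4 [275.7°–316.8°] dwell: s stays 0.0000
seg 5 [316.8°–360°] uniform, h=17: θ=327.9° here. β=11.1, B=43.2. 17·11.1/43.2 = 4.3681 → s = 4.3681

4.3681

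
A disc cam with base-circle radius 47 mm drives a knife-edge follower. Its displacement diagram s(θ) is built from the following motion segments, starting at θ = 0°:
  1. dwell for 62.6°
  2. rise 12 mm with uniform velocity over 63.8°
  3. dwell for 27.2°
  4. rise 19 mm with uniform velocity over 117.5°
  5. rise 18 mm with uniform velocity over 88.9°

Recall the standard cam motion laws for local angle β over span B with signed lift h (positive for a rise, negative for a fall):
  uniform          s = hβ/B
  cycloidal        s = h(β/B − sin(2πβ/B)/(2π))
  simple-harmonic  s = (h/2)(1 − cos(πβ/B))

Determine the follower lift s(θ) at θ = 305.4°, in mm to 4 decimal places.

seg 1 [0°–62.6°] dwell: s stays 0.0000
seg 2 [62.6°–126.4°] uniform, h=12: full span → s += 12 → s = 12.0000
seg 3 [126.4°–153.6°] dwell: s stays 12.0000
seg 4 [153.6°–271.1°] uniform, h=19: full span → s += 19 → s = 31.0000
seg 5 [271.1°–360°] uniform, h=18: θ=305.4° here. β=34.3, B=88.9. 18·34.3/88.9 = 6.9449 → s = 37.9449

37.9449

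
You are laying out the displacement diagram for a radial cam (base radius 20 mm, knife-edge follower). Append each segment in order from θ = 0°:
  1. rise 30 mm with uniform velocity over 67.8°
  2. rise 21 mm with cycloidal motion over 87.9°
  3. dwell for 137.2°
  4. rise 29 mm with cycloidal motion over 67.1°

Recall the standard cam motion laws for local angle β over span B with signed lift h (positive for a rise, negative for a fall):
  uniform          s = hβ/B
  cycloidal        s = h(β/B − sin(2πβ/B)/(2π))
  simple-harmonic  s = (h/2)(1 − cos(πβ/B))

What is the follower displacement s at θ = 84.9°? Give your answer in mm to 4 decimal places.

seg 1 [0°–67.8°] uniform, h=30: full span → s += 30 → s = 30.0000
seg 2 [67.8°–155.7°] cycloidal, h=21: θ=84.9° here. β=17.1, B=87.9. 21·(0.1945 − sin(2π·0.1945)/(2π)) = 0.9440 → s = 30.9440

30.9440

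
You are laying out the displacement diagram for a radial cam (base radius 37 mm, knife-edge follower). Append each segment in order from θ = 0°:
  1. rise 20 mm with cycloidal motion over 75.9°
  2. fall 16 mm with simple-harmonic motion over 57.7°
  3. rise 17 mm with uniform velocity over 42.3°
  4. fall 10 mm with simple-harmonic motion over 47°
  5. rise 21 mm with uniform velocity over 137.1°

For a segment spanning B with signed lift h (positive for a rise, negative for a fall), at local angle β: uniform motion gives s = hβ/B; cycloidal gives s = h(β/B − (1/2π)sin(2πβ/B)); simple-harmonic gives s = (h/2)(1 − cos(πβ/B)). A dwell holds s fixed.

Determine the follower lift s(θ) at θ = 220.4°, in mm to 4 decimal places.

seg 1 [0°–75.9°] cycloidal, h=20: full span → s += 20 → s = 20.0000
seg 2 [75.9°–133.6°] simple-harmonic, h=-16: full span → s += -16 → s = 4.0000
seg 3 [133.6°–175.9°] uniform, h=17: full span → s += 17 → s = 21.0000
seg 4 [175.9°–222.9°] simple-harmonic, h=-10: θ=220.4° here. β=44.5, B=47. -10/2·(1 − cos(π·0.9468)) = -9.9304 → s = 11.0696

11.0696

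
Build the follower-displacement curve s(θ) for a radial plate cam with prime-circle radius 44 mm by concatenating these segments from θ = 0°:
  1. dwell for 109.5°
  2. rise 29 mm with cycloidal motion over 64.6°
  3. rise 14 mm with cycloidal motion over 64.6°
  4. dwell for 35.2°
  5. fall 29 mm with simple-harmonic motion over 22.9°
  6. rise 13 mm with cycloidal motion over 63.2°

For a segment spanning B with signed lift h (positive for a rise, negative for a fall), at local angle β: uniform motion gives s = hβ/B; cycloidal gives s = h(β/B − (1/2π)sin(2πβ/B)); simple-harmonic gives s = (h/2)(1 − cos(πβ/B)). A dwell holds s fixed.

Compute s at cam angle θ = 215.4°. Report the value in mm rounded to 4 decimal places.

seg 1 [0°–109.5°] dwell: s stays 0.0000
seg 2 [109.5°–174.1°] cycloidal, h=29: full span → s += 29 → s = 29.0000
seg 3 [174.1°–238.7°] cycloidal, h=14: θ=215.4° here. β=41.3, B=64.6. 14·(0.6393 − sin(2π·0.6393)/(2π)) = 10.6612 → s = 39.6612

39.6612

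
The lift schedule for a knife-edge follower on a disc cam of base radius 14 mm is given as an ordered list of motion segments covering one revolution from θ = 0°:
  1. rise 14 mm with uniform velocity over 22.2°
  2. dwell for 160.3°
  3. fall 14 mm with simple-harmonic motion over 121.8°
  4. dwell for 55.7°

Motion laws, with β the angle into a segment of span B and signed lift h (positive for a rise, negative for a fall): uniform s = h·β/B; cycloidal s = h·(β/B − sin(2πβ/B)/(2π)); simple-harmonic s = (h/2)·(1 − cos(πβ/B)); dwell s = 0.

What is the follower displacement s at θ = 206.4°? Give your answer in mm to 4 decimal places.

seg 1 [0°–22.2°] uniform, h=14: full span → s += 14 → s = 14.0000
seg 2 [22.2°–182.5°] dwell: s stays 14.0000
seg 3 [182.5°–304.3°] simple-harmonic, h=-14: θ=206.4° here. β=23.9, B=121.8. -14/2·(1 − cos(π·0.1962)) = -1.2885 → s = 12.7115

12.7115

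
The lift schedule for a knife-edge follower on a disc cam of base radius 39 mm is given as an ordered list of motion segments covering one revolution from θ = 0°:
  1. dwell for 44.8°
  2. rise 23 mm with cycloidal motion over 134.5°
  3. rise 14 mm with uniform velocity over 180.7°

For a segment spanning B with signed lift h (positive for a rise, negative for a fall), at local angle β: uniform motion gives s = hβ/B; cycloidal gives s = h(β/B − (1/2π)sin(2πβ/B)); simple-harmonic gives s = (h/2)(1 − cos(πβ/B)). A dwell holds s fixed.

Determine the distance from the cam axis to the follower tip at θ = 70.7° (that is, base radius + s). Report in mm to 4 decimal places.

seg 1 [0°–44.8°] dwell: s stays 0.0000
seg 2 [44.8°–179.3°] cycloidal, h=23: θ=70.7° here. β=25.9, B=134.5. 23·(0.1926 − sin(2π·0.1926)/(2π)) = 1.0042 → s = 1.0042
radial distance = base radius + s = 39 + 1.0042 = 40.0042

40.0042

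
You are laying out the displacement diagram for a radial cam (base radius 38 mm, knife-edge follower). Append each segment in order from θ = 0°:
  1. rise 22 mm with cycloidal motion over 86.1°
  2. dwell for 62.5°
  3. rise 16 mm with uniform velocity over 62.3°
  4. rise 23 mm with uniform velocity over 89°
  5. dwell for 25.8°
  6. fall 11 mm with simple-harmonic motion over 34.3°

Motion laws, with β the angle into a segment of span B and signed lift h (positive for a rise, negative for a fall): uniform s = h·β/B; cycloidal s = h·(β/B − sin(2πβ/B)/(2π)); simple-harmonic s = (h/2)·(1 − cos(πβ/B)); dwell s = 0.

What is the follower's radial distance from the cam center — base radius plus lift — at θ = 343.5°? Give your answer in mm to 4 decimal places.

seg 1 [0°–86.1°] cycloidal, h=22: full span → s += 22 → s = 22.0000
seg 2 [86.1°–148.6°] dwell: s stays 22.0000
seg 3 [148.6°–210.9°] uniform, h=16: full span → s += 16 → s = 38.0000
seg 4 [210.9°–299.9°] uniform, h=23: full span → s += 23 → s = 61.0000
seg 5 [299.9°–325.7°] dwell: s stays 61.0000
seg 6 [325.7°–360°] simple-harmonic, h=-11: θ=343.5° here. β=17.8, B=34.3. -11/2·(1 − cos(π·0.5190)) = -5.8272 → s = 55.1728
radial distance = base radius + s = 38 + 55.1728 = 93.1728

93.1728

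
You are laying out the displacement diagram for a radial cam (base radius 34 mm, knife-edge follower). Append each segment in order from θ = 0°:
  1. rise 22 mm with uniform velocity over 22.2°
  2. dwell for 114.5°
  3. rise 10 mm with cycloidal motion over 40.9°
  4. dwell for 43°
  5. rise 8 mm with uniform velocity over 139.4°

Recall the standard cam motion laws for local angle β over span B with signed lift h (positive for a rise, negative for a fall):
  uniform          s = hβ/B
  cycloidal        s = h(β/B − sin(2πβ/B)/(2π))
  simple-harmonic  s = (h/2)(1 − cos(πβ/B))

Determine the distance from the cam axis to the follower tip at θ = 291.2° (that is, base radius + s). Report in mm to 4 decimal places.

seg 1 [0°–22.2°] uniform, h=22: full span → s += 22 → s = 22.0000
seg 2 [22.2°–136.7°] dwell: s stays 22.0000
seg 3 [136.7°–177.6°] cycloidal, h=10: full span → s += 10 → s = 32.0000
seg 4 [177.6°–220.6°] dwell: s stays 32.0000
seg 5 [220.6°–360°] uniform, h=8: θ=291.2° here. β=70.6, B=139.4. 8·70.6/139.4 = 4.0516 → s = 36.0516
radial distance = base radius + s = 34 + 36.0516 = 70.0516

70.0516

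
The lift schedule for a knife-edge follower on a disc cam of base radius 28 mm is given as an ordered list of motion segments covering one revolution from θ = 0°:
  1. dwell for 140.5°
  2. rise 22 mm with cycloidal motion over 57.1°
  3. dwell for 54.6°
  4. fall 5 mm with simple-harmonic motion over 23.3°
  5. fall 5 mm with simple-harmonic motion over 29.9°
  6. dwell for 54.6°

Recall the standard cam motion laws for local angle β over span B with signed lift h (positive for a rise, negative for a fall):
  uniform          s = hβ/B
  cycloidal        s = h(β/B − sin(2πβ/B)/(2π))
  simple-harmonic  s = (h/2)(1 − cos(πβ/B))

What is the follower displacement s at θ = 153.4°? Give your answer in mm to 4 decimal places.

seg 1 [0°–140.5°] dwell: s stays 0.0000
seg 2 [140.5°–197.6°] cycloidal, h=22: θ=153.4° here. β=12.9, B=57.1. 22·(0.2259 − sin(2π·0.2259)/(2π)) = 1.5088 → s = 1.5088

1.5088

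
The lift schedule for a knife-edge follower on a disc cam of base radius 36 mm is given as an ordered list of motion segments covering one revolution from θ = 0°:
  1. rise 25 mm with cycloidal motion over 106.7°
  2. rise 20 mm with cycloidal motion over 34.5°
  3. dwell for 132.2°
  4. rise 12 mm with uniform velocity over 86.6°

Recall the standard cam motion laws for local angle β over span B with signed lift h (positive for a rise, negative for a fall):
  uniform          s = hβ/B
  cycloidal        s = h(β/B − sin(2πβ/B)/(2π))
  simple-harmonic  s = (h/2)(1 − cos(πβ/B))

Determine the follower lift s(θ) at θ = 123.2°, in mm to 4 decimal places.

seg 1 [0°–106.7°] cycloidal, h=25: full span → s += 25 → s = 25.0000
seg 2 [106.7°–141.2°] cycloidal, h=20: θ=123.2° here. β=16.5, B=34.5. 20·(0.4783 − sin(2π·0.4783)/(2π)) = 9.1318 → s = 34.1318

34.1318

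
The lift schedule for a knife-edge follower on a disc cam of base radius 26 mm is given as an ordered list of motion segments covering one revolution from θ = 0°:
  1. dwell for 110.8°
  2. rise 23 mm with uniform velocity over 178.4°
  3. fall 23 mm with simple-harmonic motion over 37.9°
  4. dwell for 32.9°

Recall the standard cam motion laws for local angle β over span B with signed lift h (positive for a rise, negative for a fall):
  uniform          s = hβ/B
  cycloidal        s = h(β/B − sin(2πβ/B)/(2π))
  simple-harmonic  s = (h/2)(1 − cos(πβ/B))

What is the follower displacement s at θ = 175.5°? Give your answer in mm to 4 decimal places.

seg 1 [0°–110.8°] dwell: s stays 0.0000
seg 2 [110.8°–289.2°] uniform, h=23: θ=175.5° here. β=64.7, B=178.4. 23·64.7/178.4 = 8.3414 → s = 8.3414

8.3414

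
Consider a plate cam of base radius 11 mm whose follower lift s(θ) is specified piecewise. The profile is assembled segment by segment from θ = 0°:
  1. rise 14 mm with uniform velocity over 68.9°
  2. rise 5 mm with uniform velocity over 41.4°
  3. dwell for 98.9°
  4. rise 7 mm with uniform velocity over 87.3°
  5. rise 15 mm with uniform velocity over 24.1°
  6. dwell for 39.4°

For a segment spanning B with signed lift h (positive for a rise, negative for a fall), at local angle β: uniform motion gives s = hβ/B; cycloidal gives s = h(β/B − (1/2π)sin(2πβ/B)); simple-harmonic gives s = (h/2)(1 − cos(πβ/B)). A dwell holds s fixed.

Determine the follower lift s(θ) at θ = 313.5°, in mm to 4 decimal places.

seg 1 [0°–68.9°] uniform, h=14: full span → s += 14 → s = 14.0000
seg 2 [68.9°–110.3°] uniform, h=5: full span → s += 5 → s = 19.0000
seg 3 [110.3°–209.2°] dwell: s stays 19.0000
seg 4 [209.2°–296.5°] uniform, h=7: full span → s += 7 → s = 26.0000
seg 5 [296.5°–320.6°] uniform, h=15: θ=313.5° here. β=17, B=24.1. 15·17/24.1 = 10.5809 → s = 36.5809

36.5809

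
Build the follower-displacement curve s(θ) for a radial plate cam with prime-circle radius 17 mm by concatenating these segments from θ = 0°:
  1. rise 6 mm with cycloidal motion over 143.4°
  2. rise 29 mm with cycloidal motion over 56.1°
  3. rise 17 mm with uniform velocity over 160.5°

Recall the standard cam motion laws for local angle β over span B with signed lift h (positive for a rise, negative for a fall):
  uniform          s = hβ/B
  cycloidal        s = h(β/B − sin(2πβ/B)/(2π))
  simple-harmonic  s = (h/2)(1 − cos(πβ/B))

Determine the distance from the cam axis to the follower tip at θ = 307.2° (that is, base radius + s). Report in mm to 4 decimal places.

seg 1 [0°–143.4°] cycloidal, h=6: full span → s += 6 → s = 6.0000
seg 2 [143.4°–199.5°] cycloidal, h=29: full span → s += 29 → s = 35.0000
seg 3 [199.5°–360°] uniform, h=17: θ=307.2° here. β=107.7, B=160.5. 17·107.7/160.5 = 11.4075 → s = 46.4075
radial distance = base radius + s = 17 + 46.4075 = 63.4075

63.4075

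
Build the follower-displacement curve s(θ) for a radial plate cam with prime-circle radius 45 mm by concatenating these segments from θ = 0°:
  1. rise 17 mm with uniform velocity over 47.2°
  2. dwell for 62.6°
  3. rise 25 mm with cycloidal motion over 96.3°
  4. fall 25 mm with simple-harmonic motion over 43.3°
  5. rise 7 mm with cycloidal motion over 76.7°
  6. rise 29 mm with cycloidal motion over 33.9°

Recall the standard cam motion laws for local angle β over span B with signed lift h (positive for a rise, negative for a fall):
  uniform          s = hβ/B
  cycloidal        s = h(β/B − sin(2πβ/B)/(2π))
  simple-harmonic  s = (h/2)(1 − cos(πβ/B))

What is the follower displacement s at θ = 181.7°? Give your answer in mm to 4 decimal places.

seg 1 [0°–47.2°] uniform, h=17: full span → s += 17 → s = 17.0000
seg 2 [47.2°–109.8°] dwell: s stays 17.0000
seg 3 [109.8°–206.1°] cycloidal, h=25: θ=181.7° here. β=71.9, B=96.3. 25·(0.7466 − sin(2π·0.7466)/(2π)) = 22.6436 → s = 39.6436

39.6436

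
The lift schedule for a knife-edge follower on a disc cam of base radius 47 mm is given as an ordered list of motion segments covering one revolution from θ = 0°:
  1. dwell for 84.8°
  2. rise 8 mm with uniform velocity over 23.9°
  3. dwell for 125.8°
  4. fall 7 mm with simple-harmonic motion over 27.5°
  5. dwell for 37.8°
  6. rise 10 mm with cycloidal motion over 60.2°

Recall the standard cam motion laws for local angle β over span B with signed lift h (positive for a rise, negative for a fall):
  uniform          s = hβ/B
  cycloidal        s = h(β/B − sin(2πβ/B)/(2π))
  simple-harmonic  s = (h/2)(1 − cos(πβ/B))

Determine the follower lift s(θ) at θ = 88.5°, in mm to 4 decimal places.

seg 1 [0°–84.8°] dwell: s stays 0.0000
seg 2 [84.8°–108.7°] uniform, h=8: θ=88.5° here. β=3.7, B=23.9. 8·3.7/23.9 = 1.2385 → s = 1.2385

1.2385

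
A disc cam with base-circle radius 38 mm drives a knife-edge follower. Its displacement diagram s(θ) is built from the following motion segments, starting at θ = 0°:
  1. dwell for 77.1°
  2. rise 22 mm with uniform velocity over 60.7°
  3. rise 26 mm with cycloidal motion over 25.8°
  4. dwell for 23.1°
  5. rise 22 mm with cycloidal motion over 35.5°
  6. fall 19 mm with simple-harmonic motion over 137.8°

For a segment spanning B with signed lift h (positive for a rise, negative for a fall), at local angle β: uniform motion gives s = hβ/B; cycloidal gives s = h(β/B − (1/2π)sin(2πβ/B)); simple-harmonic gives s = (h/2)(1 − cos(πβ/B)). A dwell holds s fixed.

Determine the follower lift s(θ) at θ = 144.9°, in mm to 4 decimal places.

seg 1 [0°–77.1°] dwell: s stays 0.0000
seg 2 [77.1°–137.8°] uniform, h=22: full span → s += 22 → s = 22.0000
seg 3 [137.8°–163.6°] cycloidal, h=26: θ=144.9° here. β=7.1, B=25.8. 26·(0.2752 − sin(2π·0.2752)/(2π)) = 3.0687 → s = 25.0687

25.0687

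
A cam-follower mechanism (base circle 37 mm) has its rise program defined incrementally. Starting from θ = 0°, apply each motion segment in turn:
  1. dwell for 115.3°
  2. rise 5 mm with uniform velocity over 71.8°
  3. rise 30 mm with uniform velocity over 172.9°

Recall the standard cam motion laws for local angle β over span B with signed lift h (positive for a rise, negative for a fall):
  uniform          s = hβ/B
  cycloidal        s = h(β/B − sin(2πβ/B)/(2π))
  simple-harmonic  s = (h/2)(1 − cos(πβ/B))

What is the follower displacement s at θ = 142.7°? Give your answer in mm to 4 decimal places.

seg 1 [0°–115.3°] dwell: s stays 0.0000
seg 2 [115.3°–187.1°] uniform, h=5: θ=142.7° here. β=27.4, B=71.8. 5·27.4/71.8 = 1.9081 → s = 1.9081

1.9081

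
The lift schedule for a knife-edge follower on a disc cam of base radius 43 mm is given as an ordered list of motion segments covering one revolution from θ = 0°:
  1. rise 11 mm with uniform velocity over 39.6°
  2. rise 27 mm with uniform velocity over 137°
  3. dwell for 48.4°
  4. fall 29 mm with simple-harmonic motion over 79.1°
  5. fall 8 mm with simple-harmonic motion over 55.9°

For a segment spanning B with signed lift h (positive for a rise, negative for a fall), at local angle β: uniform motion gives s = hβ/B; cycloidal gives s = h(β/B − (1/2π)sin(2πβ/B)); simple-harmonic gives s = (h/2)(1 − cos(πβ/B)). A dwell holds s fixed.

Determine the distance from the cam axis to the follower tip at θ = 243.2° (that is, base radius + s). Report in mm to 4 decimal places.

seg 1 [0°–39.6°] uniform, h=11: full span → s += 11 → s = 11.0000
seg 2 [39.6°–176.6°] uniform, h=27: full span → s += 27 → s = 38.0000
seg 3 [176.6°–225°] dwell: s stays 38.0000
seg 4 [225°–304.1°] simple-harmonic, h=-29: θ=243.2° here. β=18.2, B=79.1. -29/2·(1 − cos(π·0.2301)) = -3.6261 → s = 34.3739
radial distance = base radius + s = 43 + 34.3739 = 77.3739

77.3739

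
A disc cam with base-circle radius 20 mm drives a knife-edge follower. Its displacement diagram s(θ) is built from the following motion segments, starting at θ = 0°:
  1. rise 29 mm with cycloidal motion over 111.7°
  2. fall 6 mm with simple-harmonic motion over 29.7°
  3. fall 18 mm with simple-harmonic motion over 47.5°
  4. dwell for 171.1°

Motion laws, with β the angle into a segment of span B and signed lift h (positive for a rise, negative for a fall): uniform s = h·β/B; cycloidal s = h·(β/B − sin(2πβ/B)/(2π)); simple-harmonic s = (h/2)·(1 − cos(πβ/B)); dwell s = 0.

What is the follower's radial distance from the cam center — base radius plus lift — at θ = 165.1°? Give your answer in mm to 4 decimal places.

seg 1 [0°–111.7°] cycloidal, h=29: full span → s += 29 → s = 29.0000
seg 2 [111.7°–141.4°] simple-harmonic, h=-6: full span → s += -6 → s = 23.0000
seg 3 [141.4°–188.9°] simple-harmonic, h=-18: θ=165.1° here. β=23.7, B=47.5. -18/2·(1 − cos(π·0.4989)) = -8.9702 → s = 14.0298
radial distance = base radius + s = 20 + 14.0298 = 34.0298

34.0298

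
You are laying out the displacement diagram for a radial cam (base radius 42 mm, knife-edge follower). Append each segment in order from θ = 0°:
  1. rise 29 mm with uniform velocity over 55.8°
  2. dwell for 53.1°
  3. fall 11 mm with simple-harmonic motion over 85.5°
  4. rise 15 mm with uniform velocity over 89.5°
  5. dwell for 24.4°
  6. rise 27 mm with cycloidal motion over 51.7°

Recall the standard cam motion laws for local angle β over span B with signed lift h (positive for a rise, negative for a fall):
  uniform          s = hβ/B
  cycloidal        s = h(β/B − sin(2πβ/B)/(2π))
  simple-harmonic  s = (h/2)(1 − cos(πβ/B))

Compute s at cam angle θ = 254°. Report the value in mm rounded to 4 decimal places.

seg 1 [0°–55.8°] uniform, h=29: full span → s += 29 → s = 29.0000
seg 2 [55.8°–108.9°] dwell: s stays 29.0000
seg 3 [108.9°–194.4°] simple-harmonic, h=-11: full span → s += -11 → s = 18.0000
seg 4 [194.4°–283.9°] uniform, h=15: θ=254° here. β=59.6, B=89.5. 15·59.6/89.5 = 9.9888 → s = 27.9888

27.9888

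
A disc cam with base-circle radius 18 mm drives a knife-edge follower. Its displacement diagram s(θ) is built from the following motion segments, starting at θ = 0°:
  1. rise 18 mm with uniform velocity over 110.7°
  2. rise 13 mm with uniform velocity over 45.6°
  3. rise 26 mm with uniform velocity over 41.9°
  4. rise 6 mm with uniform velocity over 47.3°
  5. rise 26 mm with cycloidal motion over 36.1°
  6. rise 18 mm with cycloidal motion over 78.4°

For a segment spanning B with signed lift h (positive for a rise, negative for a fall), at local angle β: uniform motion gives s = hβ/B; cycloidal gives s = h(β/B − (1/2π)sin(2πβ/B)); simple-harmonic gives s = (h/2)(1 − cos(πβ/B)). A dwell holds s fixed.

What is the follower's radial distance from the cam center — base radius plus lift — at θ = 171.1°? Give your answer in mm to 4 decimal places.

seg 1 [0°–110.7°] uniform, h=18: full span → s += 18 → s = 18.0000
seg 2 [110.7°–156.3°] uniform, h=13: full span → s += 13 → s = 31.0000
seg 3 [156.3°–198.2°] uniform, h=26: θ=171.1° here. β=14.8, B=41.9. 26·14.8/41.9 = 9.1838 → s = 40.1838
radial distance = base radius + s = 18 + 40.1838 = 58.1838

58.1838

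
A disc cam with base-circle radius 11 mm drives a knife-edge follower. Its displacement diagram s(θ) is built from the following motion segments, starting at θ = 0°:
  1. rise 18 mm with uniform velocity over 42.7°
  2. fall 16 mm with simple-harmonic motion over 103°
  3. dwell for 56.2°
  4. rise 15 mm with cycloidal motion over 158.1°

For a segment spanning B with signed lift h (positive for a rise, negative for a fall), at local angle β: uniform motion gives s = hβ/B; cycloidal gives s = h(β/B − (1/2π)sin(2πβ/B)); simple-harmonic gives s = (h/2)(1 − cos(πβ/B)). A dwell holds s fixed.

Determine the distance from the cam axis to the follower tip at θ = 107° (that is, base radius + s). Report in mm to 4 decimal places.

seg 1 [0°–42.7°] uniform, h=18: full span → s += 18 → s = 18.0000
seg 2 [42.7°–145.7°] simple-harmonic, h=-16: θ=107° here. β=64.3, B=103. -16/2·(1 − cos(π·0.6243)) = -11.0446 → s = 6.9554
radial distance = base radius + s = 11 + 6.9554 = 17.9554

17.9554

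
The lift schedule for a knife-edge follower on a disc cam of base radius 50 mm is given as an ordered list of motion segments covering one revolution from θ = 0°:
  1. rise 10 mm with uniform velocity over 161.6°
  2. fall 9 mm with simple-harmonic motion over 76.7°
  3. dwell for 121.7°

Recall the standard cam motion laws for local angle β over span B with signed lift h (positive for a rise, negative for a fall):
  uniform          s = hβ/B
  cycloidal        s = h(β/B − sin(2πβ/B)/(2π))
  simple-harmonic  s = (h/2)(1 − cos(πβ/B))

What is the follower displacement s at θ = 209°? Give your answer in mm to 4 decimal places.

seg 1 [0°–161.6°] uniform, h=10: full span → s += 10 → s = 10.0000
seg 2 [161.6°–238.3°] simple-harmonic, h=-9: θ=209° here. β=47.4, B=76.7. -9/2·(1 − cos(π·0.6180)) = -6.1301 → s = 3.8699

3.8699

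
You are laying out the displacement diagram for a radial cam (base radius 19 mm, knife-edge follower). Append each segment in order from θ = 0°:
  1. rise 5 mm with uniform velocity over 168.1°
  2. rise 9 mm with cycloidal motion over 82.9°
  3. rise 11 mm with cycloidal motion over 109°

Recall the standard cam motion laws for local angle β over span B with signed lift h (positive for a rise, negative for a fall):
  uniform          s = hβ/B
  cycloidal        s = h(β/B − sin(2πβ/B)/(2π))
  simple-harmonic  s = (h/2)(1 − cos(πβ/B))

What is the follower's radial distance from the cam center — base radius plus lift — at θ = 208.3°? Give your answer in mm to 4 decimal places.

seg 1 [0°–168.1°] uniform, h=5: full span → s += 5 → s = 5.0000
seg 2 [168.1°–251°] cycloidal, h=9: θ=208.3° here. β=40.2, B=82.9. 9·(0.4849 − sin(2π·0.4849)/(2π)) = 4.2288 → s = 9.2288
radial distance = base radius + s = 19 + 9.2288 = 28.2288

28.2288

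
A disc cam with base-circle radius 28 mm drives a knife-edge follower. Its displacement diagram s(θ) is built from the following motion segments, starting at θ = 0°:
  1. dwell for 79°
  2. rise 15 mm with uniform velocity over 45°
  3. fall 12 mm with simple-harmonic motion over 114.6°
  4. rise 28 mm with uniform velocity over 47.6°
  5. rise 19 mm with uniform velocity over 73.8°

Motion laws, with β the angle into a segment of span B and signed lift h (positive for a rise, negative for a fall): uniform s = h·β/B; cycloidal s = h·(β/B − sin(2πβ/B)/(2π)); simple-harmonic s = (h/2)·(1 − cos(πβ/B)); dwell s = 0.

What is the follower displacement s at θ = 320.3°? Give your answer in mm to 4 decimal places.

seg 1 [0°–79°] dwell: s stays 0.0000
seg 2 [79°–124°] uniform, h=15: full span → s += 15 → s = 15.0000
seg 3 [124°–238.6°] simple-harmonic, h=-12: full span → s += -12 → s = 3.0000
seg 4 [238.6°–286.2°] uniform, h=28: full span → s += 28 → s = 31.0000
seg 5 [286.2°–360°] uniform, h=19: θ=320.3° here. β=34.1, B=73.8. 19·34.1/73.8 = 8.7791 → s = 39.7791

39.7791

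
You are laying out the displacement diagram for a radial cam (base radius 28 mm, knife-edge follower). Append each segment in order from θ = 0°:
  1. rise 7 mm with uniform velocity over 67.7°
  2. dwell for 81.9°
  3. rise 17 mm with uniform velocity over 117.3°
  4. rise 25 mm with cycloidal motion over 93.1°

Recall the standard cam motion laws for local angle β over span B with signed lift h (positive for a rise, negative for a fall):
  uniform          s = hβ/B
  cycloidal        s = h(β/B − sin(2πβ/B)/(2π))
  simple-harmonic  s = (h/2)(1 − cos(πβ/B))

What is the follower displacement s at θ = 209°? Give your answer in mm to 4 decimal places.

seg 1 [0°–67.7°] uniform, h=7: full span → s += 7 → s = 7.0000
seg 2 [67.7°–149.6°] dwell: s stays 7.0000
seg 3 [149.6°–266.9°] uniform, h=17: θ=209° here. β=59.4, B=117.3. 17·59.4/117.3 = 8.6087 → s = 15.6087

15.6087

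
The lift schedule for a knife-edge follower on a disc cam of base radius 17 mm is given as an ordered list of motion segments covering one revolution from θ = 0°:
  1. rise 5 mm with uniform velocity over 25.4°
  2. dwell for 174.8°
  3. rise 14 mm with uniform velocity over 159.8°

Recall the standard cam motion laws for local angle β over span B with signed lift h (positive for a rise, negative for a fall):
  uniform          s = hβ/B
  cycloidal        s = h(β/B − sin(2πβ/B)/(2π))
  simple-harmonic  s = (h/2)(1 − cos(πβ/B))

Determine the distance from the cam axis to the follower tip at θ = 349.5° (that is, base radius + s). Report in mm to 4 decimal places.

seg 1 [0°–25.4°] uniform, h=5: full span → s += 5 → s = 5.0000
seg 2 [25.4°–200.2°] dwell: s stays 5.0000
seg 3 [200.2°–360°] uniform, h=14: θ=349.5° here. β=149.3, B=159.8. 14·149.3/159.8 = 13.0801 → s = 18.0801
radial distance = base radius + s = 17 + 18.0801 = 35.0801

35.0801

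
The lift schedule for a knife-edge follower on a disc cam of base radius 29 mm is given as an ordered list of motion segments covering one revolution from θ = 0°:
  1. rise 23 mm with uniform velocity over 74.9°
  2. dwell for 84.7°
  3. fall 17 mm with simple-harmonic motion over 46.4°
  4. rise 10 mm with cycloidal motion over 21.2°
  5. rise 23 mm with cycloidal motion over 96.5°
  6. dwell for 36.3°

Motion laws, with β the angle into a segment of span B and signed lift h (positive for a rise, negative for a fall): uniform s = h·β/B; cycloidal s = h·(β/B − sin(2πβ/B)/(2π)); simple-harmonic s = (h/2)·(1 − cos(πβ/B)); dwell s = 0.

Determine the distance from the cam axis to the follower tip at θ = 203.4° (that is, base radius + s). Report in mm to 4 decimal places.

seg 1 [0°–74.9°] uniform, h=23: full span → s += 23 → s = 23.0000
seg 2 [74.9°–159.6°] dwell: s stays 23.0000
seg 3 [159.6°–206°] simple-harmonic, h=-17: θ=203.4° here. β=43.8, B=46.4. -17/2·(1 − cos(π·0.9440)) = -16.8686 → s = 6.1314
radial distance = base radius + s = 29 + 6.1314 = 35.1314

35.1314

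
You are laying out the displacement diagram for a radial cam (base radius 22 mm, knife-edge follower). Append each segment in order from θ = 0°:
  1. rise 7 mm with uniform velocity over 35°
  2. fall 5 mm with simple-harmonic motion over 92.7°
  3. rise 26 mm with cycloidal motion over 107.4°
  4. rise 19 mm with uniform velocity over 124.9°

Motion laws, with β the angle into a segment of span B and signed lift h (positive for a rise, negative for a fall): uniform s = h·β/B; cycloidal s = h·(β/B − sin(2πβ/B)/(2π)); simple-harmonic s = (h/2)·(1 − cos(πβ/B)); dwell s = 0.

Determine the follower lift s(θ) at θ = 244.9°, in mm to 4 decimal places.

seg 1 [0°–35°] uniform, h=7: full span → s += 7 → s = 7.0000
seg 2 [35°–127.7°] simple-harmonic, h=-5: full span → s += -5 → s = 2.0000
seg 3 [127.7°–235.1°] cycloidal, h=26: full span → s += 26 → s = 28.0000
seg 4 [235.1°–360°] uniform, h=19: θ=244.9° here. β=9.8, B=124.9. 19·9.8/124.9 = 1.4908 → s = 29.4908

29.4908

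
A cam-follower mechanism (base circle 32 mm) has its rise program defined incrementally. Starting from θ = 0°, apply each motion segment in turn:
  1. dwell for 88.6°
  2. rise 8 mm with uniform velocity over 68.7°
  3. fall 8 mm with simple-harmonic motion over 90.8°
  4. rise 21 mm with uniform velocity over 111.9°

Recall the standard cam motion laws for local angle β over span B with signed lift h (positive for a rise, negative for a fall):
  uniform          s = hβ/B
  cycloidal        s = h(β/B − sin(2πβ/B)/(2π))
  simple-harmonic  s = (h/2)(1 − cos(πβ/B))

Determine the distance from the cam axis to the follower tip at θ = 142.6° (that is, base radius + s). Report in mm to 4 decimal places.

seg 1 [0°–88.6°] dwell: s stays 0.0000
seg 2 [88.6°–157.3°] uniform, h=8: θ=142.6° here. β=54, B=68.7. 8·54/68.7 = 6.2882 → s = 6.2882
radial distance = base radius + s = 32 + 6.2882 = 38.2882

38.2882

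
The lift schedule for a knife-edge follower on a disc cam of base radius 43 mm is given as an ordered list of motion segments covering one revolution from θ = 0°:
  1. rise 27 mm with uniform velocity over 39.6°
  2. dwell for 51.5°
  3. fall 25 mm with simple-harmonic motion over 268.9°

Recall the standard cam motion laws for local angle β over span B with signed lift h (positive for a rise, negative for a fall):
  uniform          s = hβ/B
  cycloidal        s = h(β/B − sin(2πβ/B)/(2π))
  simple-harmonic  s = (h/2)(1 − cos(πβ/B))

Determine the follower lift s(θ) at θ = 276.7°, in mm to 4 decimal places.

seg 1 [0°–39.6°] uniform, h=27: full span → s += 27 → s = 27.0000
seg 2 [39.6°–91.1°] dwell: s stays 27.0000
seg 3 [91.1°–360°] simple-harmonic, h=-25: θ=276.7° here. β=185.6, B=268.9. -25/2·(1 − cos(π·0.6902)) = -19.5332 → s = 7.4668

7.4668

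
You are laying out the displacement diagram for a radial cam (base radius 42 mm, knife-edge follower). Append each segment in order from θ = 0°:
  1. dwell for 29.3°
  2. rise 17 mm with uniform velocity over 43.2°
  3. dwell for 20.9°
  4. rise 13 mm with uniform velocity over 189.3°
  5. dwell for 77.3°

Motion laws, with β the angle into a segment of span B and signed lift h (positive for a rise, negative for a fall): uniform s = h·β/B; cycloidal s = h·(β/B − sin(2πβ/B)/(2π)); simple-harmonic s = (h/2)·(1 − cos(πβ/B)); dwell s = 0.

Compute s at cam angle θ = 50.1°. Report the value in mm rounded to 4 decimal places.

seg 1 [0°–29.3°] dwell: s stays 0.0000
seg 2 [29.3°–72.5°] uniform, h=17: θ=50.1° here. β=20.8, B=43.2. 17·20.8/43.2 = 8.1852 → s = 8.1852

8.1852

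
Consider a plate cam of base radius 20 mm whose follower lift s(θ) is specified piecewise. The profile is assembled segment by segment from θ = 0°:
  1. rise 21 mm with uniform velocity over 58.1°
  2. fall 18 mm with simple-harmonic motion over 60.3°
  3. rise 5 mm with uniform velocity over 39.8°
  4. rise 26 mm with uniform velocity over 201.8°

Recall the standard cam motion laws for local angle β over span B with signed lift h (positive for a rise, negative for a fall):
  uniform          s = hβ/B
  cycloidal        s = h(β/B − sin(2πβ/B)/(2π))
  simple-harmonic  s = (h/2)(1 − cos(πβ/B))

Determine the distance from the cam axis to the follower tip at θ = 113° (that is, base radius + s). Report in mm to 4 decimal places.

seg 1 [0°–58.1°] uniform, h=21: full span → s += 21 → s = 21.0000
seg 2 [58.1°–118.4°] simple-harmonic, h=-18: θ=113° here. β=54.9, B=60.3. -18/2·(1 − cos(π·0.9104)) = -17.6462 → s = 3.3538
radial distance = base radius + s = 20 + 3.3538 = 23.3538

23.3538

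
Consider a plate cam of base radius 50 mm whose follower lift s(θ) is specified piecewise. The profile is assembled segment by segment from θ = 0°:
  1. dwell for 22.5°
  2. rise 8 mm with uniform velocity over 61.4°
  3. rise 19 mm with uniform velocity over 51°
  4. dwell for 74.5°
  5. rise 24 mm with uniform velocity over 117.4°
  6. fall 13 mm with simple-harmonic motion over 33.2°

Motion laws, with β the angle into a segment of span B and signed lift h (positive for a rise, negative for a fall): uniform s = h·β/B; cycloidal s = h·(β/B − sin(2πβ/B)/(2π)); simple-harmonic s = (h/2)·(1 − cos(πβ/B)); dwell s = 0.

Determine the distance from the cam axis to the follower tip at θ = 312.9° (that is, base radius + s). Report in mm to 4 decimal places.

seg 1 [0°–22.5°] dwell: s stays 0.0000
seg 2 [22.5°–83.9°] uniform, h=8: full span → s += 8 → s = 8.0000
seg 3 [83.9°–134.9°] uniform, h=19: full span → s += 19 → s = 27.0000
seg 4 [134.9°–209.4°] dwell: s stays 27.0000
seg 5 [209.4°–326.8°] uniform, h=24: θ=312.9° here. β=103.5, B=117.4. 24·103.5/117.4 = 21.1584 → s = 48.1584
radial distance = base radius + s = 50 + 48.1584 = 98.1584

98.1584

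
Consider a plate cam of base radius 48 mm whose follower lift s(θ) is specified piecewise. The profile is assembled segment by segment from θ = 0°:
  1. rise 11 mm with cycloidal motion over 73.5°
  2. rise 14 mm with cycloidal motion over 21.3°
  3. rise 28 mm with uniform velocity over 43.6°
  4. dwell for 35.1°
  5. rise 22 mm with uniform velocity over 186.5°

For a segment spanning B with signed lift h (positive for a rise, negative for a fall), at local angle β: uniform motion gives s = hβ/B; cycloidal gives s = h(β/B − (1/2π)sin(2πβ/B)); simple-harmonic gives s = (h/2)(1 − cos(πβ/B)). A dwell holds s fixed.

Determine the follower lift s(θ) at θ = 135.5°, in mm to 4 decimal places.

seg 1 [0°–73.5°] cycloidal, h=11: full span → s += 11 → s = 11.0000
seg 2 [73.5°–94.8°] cycloidal, h=14: full span → s += 14 → s = 25.0000
seg 3 [94.8°–138.4°] uniform, h=28: θ=135.5° here. β=40.7, B=43.6. 28·40.7/43.6 = 26.1376 → s = 51.1376

51.1376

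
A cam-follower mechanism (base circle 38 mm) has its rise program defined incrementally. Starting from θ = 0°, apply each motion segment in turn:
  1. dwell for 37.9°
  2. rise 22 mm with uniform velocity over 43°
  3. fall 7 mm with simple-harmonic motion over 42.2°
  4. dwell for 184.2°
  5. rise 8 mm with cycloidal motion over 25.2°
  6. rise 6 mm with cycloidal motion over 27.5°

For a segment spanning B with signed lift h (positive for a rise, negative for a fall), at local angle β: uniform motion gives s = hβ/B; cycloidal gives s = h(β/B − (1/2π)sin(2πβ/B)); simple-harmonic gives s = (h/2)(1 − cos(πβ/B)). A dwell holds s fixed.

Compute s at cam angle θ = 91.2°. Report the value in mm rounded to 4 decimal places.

seg 1 [0°–37.9°] dwell: s stays 0.0000
seg 2 [37.9°–80.9°] uniform, h=22: full span → s += 22 → s = 22.0000
seg 3 [80.9°–123.1°] simple-harmonic, h=-7: θ=91.2° here. β=10.3, B=42.2. -7/2·(1 − cos(π·0.2441)) = -0.9795 → s = 21.0205

21.0205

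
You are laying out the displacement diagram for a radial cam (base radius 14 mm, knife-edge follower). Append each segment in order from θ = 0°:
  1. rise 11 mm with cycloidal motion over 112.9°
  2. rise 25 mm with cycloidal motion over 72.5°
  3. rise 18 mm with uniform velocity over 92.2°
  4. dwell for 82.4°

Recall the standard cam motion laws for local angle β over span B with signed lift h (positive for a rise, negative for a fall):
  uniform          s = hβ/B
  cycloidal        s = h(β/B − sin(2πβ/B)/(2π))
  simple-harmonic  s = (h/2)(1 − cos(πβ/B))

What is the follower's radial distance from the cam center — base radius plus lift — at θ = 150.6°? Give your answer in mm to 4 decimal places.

seg 1 [0°–112.9°] cycloidal, h=11: full span → s += 11 → s = 11.0000
seg 2 [112.9°–185.4°] cycloidal, h=25: θ=150.6° here. β=37.7, B=72.5. 25·(0.5200 − sin(2π·0.5200)/(2π)) = 13.4987 → s = 24.4987
radial distance = base radius + s = 14 + 24.4987 = 38.4987

38.4987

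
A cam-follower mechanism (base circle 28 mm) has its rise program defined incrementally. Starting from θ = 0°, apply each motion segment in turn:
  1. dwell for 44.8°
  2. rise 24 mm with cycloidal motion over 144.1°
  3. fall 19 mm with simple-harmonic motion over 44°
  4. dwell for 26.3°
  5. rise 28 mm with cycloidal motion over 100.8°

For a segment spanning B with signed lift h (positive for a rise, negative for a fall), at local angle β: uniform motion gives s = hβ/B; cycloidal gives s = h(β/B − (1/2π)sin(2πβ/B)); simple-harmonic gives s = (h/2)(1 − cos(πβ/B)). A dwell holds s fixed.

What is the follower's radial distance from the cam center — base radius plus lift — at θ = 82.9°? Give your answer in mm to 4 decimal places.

seg 1 [0°–44.8°] dwell: s stays 0.0000
seg 2 [44.8°–188.9°] cycloidal, h=24: θ=82.9° here. β=38.1, B=144.1. 24·(0.2644 − sin(2π·0.2644)/(2π)) = 2.5415 → s = 2.5415
radial distance = base radius + s = 28 + 2.5415 = 30.5415

30.5415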